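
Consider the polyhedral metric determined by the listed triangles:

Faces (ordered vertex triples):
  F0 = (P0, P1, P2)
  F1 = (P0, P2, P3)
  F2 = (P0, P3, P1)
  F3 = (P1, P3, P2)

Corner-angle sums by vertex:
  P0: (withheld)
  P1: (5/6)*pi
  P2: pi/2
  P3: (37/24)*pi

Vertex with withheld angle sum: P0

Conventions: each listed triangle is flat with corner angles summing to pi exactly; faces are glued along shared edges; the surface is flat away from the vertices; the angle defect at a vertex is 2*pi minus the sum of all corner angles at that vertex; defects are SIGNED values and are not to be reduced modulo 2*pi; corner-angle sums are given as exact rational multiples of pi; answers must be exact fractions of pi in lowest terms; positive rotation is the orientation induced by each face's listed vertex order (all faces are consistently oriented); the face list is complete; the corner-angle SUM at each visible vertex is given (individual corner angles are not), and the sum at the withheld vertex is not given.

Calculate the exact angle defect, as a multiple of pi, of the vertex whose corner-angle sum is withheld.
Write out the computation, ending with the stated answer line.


V = 4, E = 6, F = 4; chi = V - E + F = 2
Gauss-Bonnet: total defect = 2*pi*chi = 4*pi; visible defects sum to (25/8)*pi

Answer: defect(P0) = (7/8)*pi


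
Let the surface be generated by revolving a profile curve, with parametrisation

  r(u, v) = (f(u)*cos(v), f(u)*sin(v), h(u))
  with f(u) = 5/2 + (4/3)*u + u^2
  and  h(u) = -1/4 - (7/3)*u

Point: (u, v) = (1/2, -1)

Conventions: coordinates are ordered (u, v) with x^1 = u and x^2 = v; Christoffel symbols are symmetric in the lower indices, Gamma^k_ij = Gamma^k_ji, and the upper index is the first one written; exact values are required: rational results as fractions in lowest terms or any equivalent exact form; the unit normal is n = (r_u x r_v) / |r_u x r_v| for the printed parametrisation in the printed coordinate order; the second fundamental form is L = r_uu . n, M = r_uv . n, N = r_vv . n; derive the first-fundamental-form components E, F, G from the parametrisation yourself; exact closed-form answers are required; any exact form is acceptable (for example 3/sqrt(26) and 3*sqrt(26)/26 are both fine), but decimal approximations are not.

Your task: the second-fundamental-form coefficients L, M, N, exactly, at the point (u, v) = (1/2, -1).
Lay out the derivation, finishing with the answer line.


f = 41/12, f' = 7/3, f'' = 2, h' = -7/3, h'' = 0
E = 98/9, F = 0, G = 1681/144; answer radicand W^2 = 98/9
unnormalised second-form numerators: l = 14/3, m = 0, n = -287/36; L = l/sqrt(98/9), and similarly M = m/sqrt(W^2), N = n/sqrt(W^2)

Answer: L = sqrt(2), M = 0, N = -41*sqrt(2)/24


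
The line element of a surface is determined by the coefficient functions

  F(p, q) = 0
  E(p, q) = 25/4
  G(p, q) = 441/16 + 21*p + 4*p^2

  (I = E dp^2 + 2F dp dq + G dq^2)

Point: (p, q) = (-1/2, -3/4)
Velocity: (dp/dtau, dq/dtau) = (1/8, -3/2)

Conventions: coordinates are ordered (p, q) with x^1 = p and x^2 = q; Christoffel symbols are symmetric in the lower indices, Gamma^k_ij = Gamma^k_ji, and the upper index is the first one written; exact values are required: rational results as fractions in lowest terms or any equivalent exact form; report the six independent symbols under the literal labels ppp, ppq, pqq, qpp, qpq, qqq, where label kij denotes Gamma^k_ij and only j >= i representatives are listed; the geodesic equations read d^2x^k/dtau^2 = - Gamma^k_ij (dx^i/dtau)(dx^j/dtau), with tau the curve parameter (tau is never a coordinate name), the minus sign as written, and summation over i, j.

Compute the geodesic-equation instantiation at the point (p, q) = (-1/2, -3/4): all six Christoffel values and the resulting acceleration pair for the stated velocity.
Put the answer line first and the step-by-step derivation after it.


Answer: Gamma_ppp = 0, Gamma_ppq = 0, Gamma_pqq = -34/25, Gamma_qpp = 0, Gamma_qpq = 8/17, Gamma_qqq = 0; accelerations (d^2p/dtau^2, d^2q/dtau^2) = (153/50, 3/17)

E = 25/4, F = 0, G = 289/16 at the point
E_p = 0, E_q = 0, F_p = 0, F_q = 0, G_p = 17, G_q = 0
EG - F^2 = 7225/64;  g^inv = (64/7225) * [[289/16, 0], [0, 25/4]]
first-kind symbols [ij,l] = (1/2)(d_i g_jl + d_j g_il - d_l g_ij): [pp,p] = E_p/2 = 0, [pp,q] = F_p - E_q/2 = 0, [pq,p] = E_q/2 = 0, [pq,q] = G_p/2 = 17/2, [qq,p] = F_q - G_p/2 = -17/2, [qq,q] = G_q/2 = 0
Gamma^p_ij = (G*[ij,p] - F*[ij,q])/(EG - F^2), Gamma^q_ij = (E*[ij,q] - F*[ij,p])/(EG - F^2)
Gamma_ppp = 0, Gamma_ppq = 0, Gamma_pqq = -34/25, Gamma_qpp = 0, Gamma_qpq = 8/17, Gamma_qqq = 0
d^2p/dtau^2 = -(Gamma_ppp*(1/8)^2 + 2*Gamma_ppq*(1/8)*(-3/2) + Gamma_pqq*(-3/2)^2) = 153/50
d^2q/dtau^2 = -(Gamma_qpp*(1/8)^2 + 2*Gamma_qpq*(1/8)*(-3/2) + Gamma_qqq*(-3/2)^2) = 3/17


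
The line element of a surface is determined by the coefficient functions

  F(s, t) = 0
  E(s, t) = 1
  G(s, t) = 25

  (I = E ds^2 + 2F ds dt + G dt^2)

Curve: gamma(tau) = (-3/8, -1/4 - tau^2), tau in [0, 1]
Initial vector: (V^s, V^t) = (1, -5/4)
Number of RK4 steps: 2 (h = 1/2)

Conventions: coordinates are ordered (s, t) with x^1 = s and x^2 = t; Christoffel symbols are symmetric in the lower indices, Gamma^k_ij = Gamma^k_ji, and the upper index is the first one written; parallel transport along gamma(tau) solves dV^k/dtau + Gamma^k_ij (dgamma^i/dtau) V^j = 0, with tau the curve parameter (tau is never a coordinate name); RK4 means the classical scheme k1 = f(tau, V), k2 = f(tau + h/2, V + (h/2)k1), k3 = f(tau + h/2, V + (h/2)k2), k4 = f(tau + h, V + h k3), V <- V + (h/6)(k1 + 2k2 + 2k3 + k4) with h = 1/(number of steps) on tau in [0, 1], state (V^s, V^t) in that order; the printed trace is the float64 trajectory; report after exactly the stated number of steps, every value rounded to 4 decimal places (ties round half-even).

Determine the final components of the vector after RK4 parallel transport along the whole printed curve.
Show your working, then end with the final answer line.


gamma'(tau) = (0, -2*tau); f(tau, V)^k = -Gamma^k_ij(gamma(tau)) gamma'^i(tau) V^j; h = 1/2; intermediate values shown to 6 dp
curve data and Christoffel symbols at the stage parameters:
  tau = 0.000000: gamma = (-0.375000, -0.250000), gamma' = (0.000000, 0.000000); Gamma_sss = 0.000000, Gamma_sst = 0.000000, Gamma_stt = 0.000000, Gamma_tss = 0.000000, Gamma_tst = 0.000000, Gamma_ttt = 0.000000
  tau = 0.250000: gamma = (-0.375000, -0.312500), gamma' = (0.000000, -0.500000); Gamma_sss = 0.000000, Gamma_sst = 0.000000, Gamma_stt = 0.000000, Gamma_tss = 0.000000, Gamma_tst = 0.000000, Gamma_ttt = 0.000000
  tau = 0.500000: gamma = (-0.375000, -0.500000), gamma' = (0.000000, -1.000000); Gamma_sss = 0.000000, Gamma_sst = 0.000000, Gamma_stt = 0.000000, Gamma_tss = 0.000000, Gamma_tst = 0.000000, Gamma_ttt = 0.000000
  tau = 0.750000: gamma = (-0.375000, -0.812500), gamma' = (0.000000, -1.500000); Gamma_sss = 0.000000, Gamma_sst = 0.000000, Gamma_stt = 0.000000, Gamma_tss = 0.000000, Gamma_tst = 0.000000, Gamma_ttt = 0.000000
  tau = 1.000000: gamma = (-0.375000, -1.250000), gamma' = (0.000000, -2.000000); Gamma_sss = 0.000000, Gamma_sst = 0.000000, Gamma_stt = 0.000000, Gamma_tss = 0.000000, Gamma_tst = 0.000000, Gamma_ttt = 0.000000
step 0: V^s = 1.0000, V^t = -1.2500
step 1: k1 = (0.000000, 0.000000), k2 = (0.000000, 0.000000), k3 = (0.000000, 0.000000), k4 = (0.000000, 0.000000); V <- V + (h/6)(k1 + 2k2 + 2k3 + k4): V^s = 1.0000, V^t = -1.2500
step 2: k1 = (0.000000, 0.000000), k2 = (0.000000, 0.000000), k3 = (0.000000, 0.000000), k4 = (0.000000, 0.000000); V <- V + (h/6)(k1 + 2k2 + 2k3 + k4): V^s = 1.0000, V^t = -1.2500

Answer: V^s = 1.0000, V^t = -1.2500


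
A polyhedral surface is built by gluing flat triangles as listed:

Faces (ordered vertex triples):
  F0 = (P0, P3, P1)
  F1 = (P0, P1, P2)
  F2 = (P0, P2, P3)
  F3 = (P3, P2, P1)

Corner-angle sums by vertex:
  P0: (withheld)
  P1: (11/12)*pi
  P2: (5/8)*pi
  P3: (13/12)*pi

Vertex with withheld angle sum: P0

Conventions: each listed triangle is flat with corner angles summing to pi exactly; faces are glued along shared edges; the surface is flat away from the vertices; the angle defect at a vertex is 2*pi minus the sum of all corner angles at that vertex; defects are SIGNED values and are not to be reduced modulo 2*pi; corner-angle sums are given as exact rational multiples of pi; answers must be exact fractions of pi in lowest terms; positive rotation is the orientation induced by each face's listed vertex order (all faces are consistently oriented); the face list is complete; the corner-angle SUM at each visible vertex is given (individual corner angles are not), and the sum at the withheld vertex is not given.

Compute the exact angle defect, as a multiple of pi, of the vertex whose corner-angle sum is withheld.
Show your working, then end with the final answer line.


V = 4, E = 6, F = 4; chi = V - E + F = 2
Gauss-Bonnet: total defect = 2*pi*chi = 4*pi; visible defects sum to (27/8)*pi

Answer: defect(P0) = (5/8)*pi


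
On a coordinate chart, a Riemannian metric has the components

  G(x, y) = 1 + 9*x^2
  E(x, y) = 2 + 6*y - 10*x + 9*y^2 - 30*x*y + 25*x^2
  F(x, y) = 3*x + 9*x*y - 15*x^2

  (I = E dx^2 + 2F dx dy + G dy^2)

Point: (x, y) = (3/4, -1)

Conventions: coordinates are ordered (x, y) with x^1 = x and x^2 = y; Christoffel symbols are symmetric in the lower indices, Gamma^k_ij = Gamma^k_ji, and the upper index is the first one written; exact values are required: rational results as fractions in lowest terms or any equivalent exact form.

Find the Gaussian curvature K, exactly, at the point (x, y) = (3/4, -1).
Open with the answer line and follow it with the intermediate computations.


Answer: K = -576/97969

E = 545/16, F = -207/16, G = 97/16, EG - F^2 = 313/8 at the point
E_x = 115/2, E_y = -69/2, F_x = -57/2, F_y = 27/4, G_x = 27/2, G_y = 0
E_yy = 18, F_xy = 9, G_xx = 18
By Brioschi, K is (det M1 - det M2) divided by (EG - F^2) squared.
M1 = [[-E_yy/2 + F_xy - G_xx/2, E_x/2, F_x - E_y/2], [F_y - G_x/2, E, F], [G_y/2, F, G]] = [[-9, 115/4, -45/4], [0, 545/16, -207/16], [0, -207/16, 97/16]]; det M1 = -2817/8
M2 = [[0, E_y/2, G_x/2], [E_y/2, E, F], [G_x/2, F, G]] = [[0, -69/4, 27/4], [-69/4, 545/16, -207/16], [27/4, -207/16, 97/16]]; det M2 = -2745/8
det M1 - det M2 = -9; K = -9 / (313/8)^2 = -576/97969


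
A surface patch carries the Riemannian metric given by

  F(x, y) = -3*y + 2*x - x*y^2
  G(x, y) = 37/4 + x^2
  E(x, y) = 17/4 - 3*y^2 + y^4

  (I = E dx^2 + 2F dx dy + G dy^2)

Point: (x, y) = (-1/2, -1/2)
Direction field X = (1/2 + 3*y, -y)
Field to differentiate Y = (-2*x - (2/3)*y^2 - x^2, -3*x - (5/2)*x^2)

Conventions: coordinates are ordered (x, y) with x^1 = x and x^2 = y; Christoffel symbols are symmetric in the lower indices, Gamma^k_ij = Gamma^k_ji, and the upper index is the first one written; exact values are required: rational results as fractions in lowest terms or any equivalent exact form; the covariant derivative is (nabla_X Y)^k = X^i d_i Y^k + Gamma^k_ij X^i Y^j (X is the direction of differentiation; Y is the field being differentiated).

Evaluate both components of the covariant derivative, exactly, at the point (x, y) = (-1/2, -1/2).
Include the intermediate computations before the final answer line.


E = 57/16, F = 5/8, G = 19/2 at the point
E_x = 0, E_y = 5/2, F_x = 7/4, F_y = -7/2, G_x = -1, G_y = 0
EG - F^2 = 2141/64;  g^inv = (64/2141) * [[19/2, -5/8], [-5/8, 57/16]]
first-kind symbols [ij,l] = (1/2)(d_i g_jl + d_j g_il - d_l g_ij): [xx,x] = E_x/2 = 0, [xx,y] = F_x - E_y/2 = 1/2, [xy,x] = E_y/2 = 5/4, [xy,y] = G_x/2 = -1/2, [yy,x] = F_y - G_x/2 = -3, [yy,y] = G_y/2 = 0
Gamma^x_ij = (G*[ij,x] - F*[ij,y])/(EG - F^2), Gamma^y_ij = (E*[ij,y] - F*[ij,x])/(EG - F^2)
Gamma_xxx = -20/2141, Gamma_xxy = 780/2141, Gamma_xyy = -1824/2141, Gamma_yxx = 114/2141, Gamma_yxy = -164/2141, Gamma_yyy = 120/2141
X = (-1, 1/2), Y = (7/12, 7/8) at the point

Answer: (nabla_X Y)^x = 4840/6423, (nabla_X Y)^y = 6913/12846


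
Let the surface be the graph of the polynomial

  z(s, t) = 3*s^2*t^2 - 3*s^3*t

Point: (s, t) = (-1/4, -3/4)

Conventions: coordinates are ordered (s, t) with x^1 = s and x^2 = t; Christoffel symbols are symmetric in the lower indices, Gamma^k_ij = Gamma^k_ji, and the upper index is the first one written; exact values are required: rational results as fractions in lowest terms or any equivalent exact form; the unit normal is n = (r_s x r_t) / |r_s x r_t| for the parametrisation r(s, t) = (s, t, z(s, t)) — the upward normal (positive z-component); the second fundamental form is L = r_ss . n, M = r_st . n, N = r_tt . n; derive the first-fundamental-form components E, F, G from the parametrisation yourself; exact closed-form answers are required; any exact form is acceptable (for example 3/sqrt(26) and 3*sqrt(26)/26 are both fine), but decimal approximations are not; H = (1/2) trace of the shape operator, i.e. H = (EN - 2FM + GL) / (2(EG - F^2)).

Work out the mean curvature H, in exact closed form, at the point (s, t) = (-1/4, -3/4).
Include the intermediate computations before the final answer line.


z_s = -27/64, z_t = -15/64, z_ss = 0, z_st = 27/16, z_tt = 3/8
E = 4825/4096, F = 405/4096, G = 4321/4096; answer radicand W^2 = 2525/2048
unnormalised second-form numerators: l = 0, m = 27/16, n = 3/8; L = l/sqrt(2525/2048), and similarly M = m/sqrt(W^2), N = n/sqrt(W^2)
H = (E*n - 2*F*m + G*l) / (2*(EG - F^2)*sqrt(W^2)); E*n - 2*F*m + G*l = 885/8192, EG - F^2 = 2525/2048, so H = (177/4040)/sqrt(2525/2048)

Answer: H = 708*sqrt(202)/255025


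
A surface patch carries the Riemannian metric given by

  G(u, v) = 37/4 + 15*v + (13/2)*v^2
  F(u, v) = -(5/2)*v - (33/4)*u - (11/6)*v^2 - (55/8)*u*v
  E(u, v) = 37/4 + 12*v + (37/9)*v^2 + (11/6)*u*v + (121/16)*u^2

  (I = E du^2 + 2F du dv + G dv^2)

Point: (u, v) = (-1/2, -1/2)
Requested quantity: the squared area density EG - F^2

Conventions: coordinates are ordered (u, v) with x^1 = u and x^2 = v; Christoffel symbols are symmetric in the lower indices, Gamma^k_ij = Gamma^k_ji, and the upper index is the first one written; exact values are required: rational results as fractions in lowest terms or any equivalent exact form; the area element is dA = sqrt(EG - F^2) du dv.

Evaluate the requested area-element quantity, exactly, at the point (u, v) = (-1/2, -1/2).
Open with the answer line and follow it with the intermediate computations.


Answer: EG - F^2 = 111869/9216

E = 3817/576, F = 307/96, G = 27/8; EG - F^2 = 111869/9216


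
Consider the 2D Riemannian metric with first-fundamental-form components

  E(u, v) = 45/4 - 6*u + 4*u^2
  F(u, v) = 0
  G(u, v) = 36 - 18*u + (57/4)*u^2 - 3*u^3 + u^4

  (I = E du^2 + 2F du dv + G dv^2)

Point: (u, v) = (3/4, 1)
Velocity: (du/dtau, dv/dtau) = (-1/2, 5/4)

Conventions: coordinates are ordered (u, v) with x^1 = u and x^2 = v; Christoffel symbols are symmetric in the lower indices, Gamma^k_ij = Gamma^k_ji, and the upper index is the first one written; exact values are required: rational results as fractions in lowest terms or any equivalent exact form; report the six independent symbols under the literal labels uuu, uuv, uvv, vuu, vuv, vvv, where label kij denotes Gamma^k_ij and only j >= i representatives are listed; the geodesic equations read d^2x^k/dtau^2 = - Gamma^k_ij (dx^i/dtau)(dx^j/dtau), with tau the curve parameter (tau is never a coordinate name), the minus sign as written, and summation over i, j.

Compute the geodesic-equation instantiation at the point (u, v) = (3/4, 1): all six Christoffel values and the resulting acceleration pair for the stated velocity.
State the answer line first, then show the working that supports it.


Answer: Gamma_uuu = 0, Gamma_uuv = 0, Gamma_uvv = 0, Gamma_vuu = 0, Gamma_vuv = 0, Gamma_vvv = 0; accelerations (d^2u/dtau^2, d^2v/dtau^2) = (0, 0)

E = 9, F = 0, G = 7569/256 at the point
E_u = 0, E_v = 0, F_u = 0, F_v = 0, G_u = 0, G_v = 0
EG - F^2 = 68121/256;  g^inv = (256/68121) * [[7569/256, 0], [0, 9]]
first-kind symbols [ij,l] = (1/2)(d_i g_jl + d_j g_il - d_l g_ij): [uu,u] = E_u/2 = 0, [uu,v] = F_u - E_v/2 = 0, [uv,u] = E_v/2 = 0, [uv,v] = G_u/2 = 0, [vv,u] = F_v - G_u/2 = 0, [vv,v] = G_v/2 = 0
Gamma^u_ij = (G*[ij,u] - F*[ij,v])/(EG - F^2), Gamma^v_ij = (E*[ij,v] - F*[ij,u])/(EG - F^2)
Gamma_uuu = 0, Gamma_uuv = 0, Gamma_uvv = 0, Gamma_vuu = 0, Gamma_vuv = 0, Gamma_vvv = 0
d^2u/dtau^2 = -(Gamma_uuu*(-1/2)^2 + 2*Gamma_uuv*(-1/2)*(5/4) + Gamma_uvv*(5/4)^2) = 0
d^2v/dtau^2 = -(Gamma_vuu*(-1/2)^2 + 2*Gamma_vuv*(-1/2)*(5/4) + Gamma_vvv*(5/4)^2) = 0


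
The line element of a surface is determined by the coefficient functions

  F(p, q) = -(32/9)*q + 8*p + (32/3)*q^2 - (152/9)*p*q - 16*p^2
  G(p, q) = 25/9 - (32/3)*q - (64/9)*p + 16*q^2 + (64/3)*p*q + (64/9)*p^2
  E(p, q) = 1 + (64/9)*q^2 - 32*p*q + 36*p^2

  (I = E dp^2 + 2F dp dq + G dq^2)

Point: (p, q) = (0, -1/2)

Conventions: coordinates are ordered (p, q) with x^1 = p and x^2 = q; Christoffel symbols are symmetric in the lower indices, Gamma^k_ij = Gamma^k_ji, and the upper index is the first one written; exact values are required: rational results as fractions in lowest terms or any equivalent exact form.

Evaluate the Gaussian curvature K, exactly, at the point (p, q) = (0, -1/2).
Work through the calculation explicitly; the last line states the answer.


E = 25/9, F = 40/9, G = 109/9, EG - F^2 = 125/9 at the point
E_p = 16, E_q = -64/9, F_p = 148/9, F_q = -128/9, G_p = -160/9, G_q = -80/3
E_qq = 128/9, F_pq = -152/9, G_pp = 128/9
K follows from Brioschi's formula, (det M1 - det M2)/(EG - F^2)^2.
M1 = [[-E_qq/2 + F_pq - G_pp/2, E_p/2, F_p - E_q/2], [F_q - G_p/2, E, F], [G_q/2, F, G]] = [[-280/9, 8, 20], [-16/3, 25/9, 40/9], [-40/3, 40/9, 109/9]]; det M1 = -9944/81
M2 = [[0, E_q/2, G_p/2], [E_q/2, E, F], [G_p/2, F, G]] = [[0, -32/9, -80/9], [-32/9, 25/9, 40/9], [-80/9, 40/9, 109/9]]; det M2 = -7424/81
det M1 - det M2 = -280/9; K = -280/9 / (125/9)^2 = -504/3125

Answer: K = -504/3125


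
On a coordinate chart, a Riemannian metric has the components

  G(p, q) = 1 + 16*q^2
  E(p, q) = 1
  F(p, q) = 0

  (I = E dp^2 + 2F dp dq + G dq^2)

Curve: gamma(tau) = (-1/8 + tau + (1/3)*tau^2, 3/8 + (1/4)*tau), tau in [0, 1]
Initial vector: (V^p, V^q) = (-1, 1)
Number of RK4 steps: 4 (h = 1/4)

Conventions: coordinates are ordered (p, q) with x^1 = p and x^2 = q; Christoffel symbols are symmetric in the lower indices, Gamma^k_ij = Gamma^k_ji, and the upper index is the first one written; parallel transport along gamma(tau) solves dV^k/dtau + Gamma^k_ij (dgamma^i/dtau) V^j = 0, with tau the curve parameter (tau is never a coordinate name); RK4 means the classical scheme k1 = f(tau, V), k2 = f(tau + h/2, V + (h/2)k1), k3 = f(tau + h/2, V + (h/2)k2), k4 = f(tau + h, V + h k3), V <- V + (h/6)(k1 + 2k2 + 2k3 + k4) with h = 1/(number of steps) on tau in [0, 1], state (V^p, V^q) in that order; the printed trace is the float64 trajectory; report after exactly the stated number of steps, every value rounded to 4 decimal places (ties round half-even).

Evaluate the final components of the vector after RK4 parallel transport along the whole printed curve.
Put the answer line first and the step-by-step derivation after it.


Answer: V^p = -1.0000, V^q = 0.6695

gamma'(tau) = (1 + (2/3)*tau, 1/4); f(tau, V)^k = -Gamma^k_ij(gamma(tau)) gamma'^i(tau) V^j; h = 1/4; intermediate values shown to 6 dp
curve data and Christoffel symbols at the stage parameters:
  tau = 0.000000: gamma = (-0.125000, 0.375000), gamma' = (1.000000, 0.250000); Gamma_ppp = 0.000000, Gamma_ppq = 0.000000, Gamma_pqq = 0.000000, Gamma_qpp = 0.000000, Gamma_qpq = 0.000000, Gamma_qqq = 1.846154
  tau = 0.125000: gamma = (0.005208, 0.406250), gamma' = (1.083333, 0.250000); Gamma_ppp = 0.000000, Gamma_ppq = 0.000000, Gamma_pqq = 0.000000, Gamma_qpp = 0.000000, Gamma_qpq = 0.000000, Gamma_qqq = 1.785408
  tau = 0.250000: gamma = (0.145833, 0.437500), gamma' = (1.166667, 0.250000); Gamma_ppp = 0.000000, Gamma_ppq = 0.000000, Gamma_pqq = 0.000000, Gamma_qpp = 0.000000, Gamma_qpq = 0.000000, Gamma_qqq = 1.723077
  tau = 0.375000: gamma = (0.296875, 0.468750), gamma' = (1.250000, 0.250000); Gamma_ppp = 0.000000, Gamma_ppq = 0.000000, Gamma_pqq = 0.000000, Gamma_qpp = 0.000000, Gamma_qpq = 0.000000, Gamma_qqq = 1.660900
  tau = 0.500000: gamma = (0.458333, 0.500000), gamma' = (1.333333, 0.250000); Gamma_ppp = 0.000000, Gamma_ppq = 0.000000, Gamma_pqq = 0.000000, Gamma_qpp = 0.000000, Gamma_qpq = 0.000000, Gamma_qqq = 1.600000
  tau = 0.625000: gamma = (0.630208, 0.531250), gamma' = (1.416667, 0.250000); Gamma_ppp = 0.000000, Gamma_ppq = 0.000000, Gamma_pqq = 0.000000, Gamma_qpp = 0.000000, Gamma_qpq = 0.000000, Gamma_qqq = 1.541076
  tau = 0.750000: gamma = (0.812500, 0.562500), gamma' = (1.500000, 0.250000); Gamma_ppp = 0.000000, Gamma_ppq = 0.000000, Gamma_pqq = 0.000000, Gamma_qpp = 0.000000, Gamma_qpq = 0.000000, Gamma_qqq = 1.484536
  tau = 0.875000: gamma = (1.005208, 0.593750), gamma' = (1.583333, 0.250000); Gamma_ppp = 0.000000, Gamma_ppq = 0.000000, Gamma_pqq = 0.000000, Gamma_qpp = 0.000000, Gamma_qpq = 0.000000, Gamma_qqq = 1.430588
  tau = 1.000000: gamma = (1.208333, 0.625000), gamma' = (1.666667, 0.250000); Gamma_ppp = 0.000000, Gamma_ppq = 0.000000, Gamma_pqq = 0.000000, Gamma_qpp = 0.000000, Gamma_qpq = 0.000000, Gamma_qqq = 1.379310
step 0: V^p = -1.0000, V^q = 1.0000
step 1: k1 = (0.000000, -0.461538), k2 = (0.000000, -0.420601), k3 = (0.000000, -0.422885), k4 = (0.000000, -0.385228); V <- V + (h/6)(k1 + 2k2 + 2k3 + k4): V^p = -1.0000, V^q = 0.8944
step 2: k1 = (0.000000, -0.385292), k2 = (0.000000, -0.351391), k3 = (0.000000, -0.353150), k4 = (0.000000, -0.322456); V <- V + (h/6)(k1 + 2k2 + 2k3 + k4): V^p = -1.0000, V^q = 0.8062
step 3: k1 = (0.000000, -0.322491), k2 = (0.000000, -0.295083), k3 = (0.000000, -0.296403), k4 = (0.000000, -0.271717); V <- V + (h/6)(k1 + 2k2 + 2k3 + k4): V^p = -1.0000, V^q = 0.7322
step 4: k1 = (0.000000, -0.271736), k2 = (0.000000, -0.249713), k3 = (0.000000, -0.250697), k4 = (0.000000, -0.230863); V <- V + (h/6)(k1 + 2k2 + 2k3 + k4): V^p = -1.0000, V^q = 0.6695


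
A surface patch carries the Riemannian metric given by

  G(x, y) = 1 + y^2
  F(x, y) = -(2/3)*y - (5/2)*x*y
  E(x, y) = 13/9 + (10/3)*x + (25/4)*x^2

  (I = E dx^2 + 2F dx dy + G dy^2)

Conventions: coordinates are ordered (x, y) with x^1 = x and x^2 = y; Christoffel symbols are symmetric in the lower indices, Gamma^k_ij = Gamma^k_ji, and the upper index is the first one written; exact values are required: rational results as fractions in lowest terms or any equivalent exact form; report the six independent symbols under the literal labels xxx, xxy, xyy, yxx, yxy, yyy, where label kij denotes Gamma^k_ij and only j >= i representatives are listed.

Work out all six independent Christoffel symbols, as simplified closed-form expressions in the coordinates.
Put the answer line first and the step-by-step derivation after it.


Answer: Gamma_xxx = (225*x + 60)/(225*x^2 + 120*x + 36*y^2 + 52), Gamma_xxy = 0, Gamma_xyy = (-90*x - 24)/(225*x^2 + 120*x + 36*y^2 + 52), Gamma_yxx = -90*y/(225*x^2 + 120*x + 36*y^2 + 52), Gamma_yxy = 0, Gamma_yyy = 36*y/(225*x^2 + 120*x + 36*y^2 + 52)

E = 13/9 + (10/3)*x + (25/4)*x^2; F = -(2/3)*y - (5/2)*x*y; G = 1 + y^2
Gamma^k_ij = (1/2) g^{kl} (d_i g_jl + d_j g_il - d_l g_ij), with g^inv = (1/(EG-F^2)) [[G, -F], [-F, E]]
first partials: E_x = 10/3 + (25/2)*x, E_y = 0, F_x = -(5/2)*y, F_y = -2/3 - (5/2)*x, G_x = 0, G_y = 2*y
D = EG - F^2 = 13/9 + (10/3)*x + y^2 + (25/4)*x^2
expanded: Gamma^x_xx = (G E_x - 2F F_x + F E_y)/(2D), Gamma^x_xy = (G E_y - F G_x)/(2D), Gamma^x_yy = (2G F_y - G G_x - F G_y)/(2D), Gamma^y_xx = (2E F_x - E E_y - F E_x)/(2D), Gamma^y_xy = (E G_x - F E_y)/(2D), Gamma^y_yy = (E G_y - 2F F_y + F G_x)/(2D); substitute and cancel common factors


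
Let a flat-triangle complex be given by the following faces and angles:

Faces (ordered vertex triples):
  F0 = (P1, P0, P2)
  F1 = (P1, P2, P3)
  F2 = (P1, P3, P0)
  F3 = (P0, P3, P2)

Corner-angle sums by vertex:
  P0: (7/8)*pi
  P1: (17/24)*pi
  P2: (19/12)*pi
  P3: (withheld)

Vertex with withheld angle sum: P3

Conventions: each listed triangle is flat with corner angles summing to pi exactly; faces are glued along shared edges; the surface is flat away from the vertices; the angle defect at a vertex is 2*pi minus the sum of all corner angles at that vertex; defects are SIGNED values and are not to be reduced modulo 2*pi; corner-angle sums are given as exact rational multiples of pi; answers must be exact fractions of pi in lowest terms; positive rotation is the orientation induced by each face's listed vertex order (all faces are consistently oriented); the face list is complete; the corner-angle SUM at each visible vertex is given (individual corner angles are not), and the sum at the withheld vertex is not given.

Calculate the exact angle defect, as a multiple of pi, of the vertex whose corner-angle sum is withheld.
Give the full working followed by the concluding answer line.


V = 4, E = 6, F = 4; chi = V - E + F = 2
Gauss-Bonnet: total defect = 2*pi*chi = 4*pi; visible defects sum to (17/6)*pi

Answer: defect(P3) = (7/6)*pi


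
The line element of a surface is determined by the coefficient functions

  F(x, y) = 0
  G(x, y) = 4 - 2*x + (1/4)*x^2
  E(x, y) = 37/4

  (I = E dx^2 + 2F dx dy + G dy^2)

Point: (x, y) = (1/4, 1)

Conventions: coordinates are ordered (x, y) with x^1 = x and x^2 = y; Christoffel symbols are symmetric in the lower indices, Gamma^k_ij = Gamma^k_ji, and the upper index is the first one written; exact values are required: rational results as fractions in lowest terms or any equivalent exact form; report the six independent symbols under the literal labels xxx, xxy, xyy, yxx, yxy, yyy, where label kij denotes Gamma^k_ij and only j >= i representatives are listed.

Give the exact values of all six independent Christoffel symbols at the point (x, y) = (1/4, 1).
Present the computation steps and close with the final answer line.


E = 37/4, F = 0, G = 225/64 at the point
E_x = 0, E_y = 0, F_x = 0, F_y = 0, G_x = -15/8, G_y = 0
EG - F^2 = 8325/256;  g^inv = (256/8325) * [[225/64, 0], [0, 37/4]]
first-kind symbols [ij,l] = (1/2)(d_i g_jl + d_j g_il - d_l g_ij): [xx,x] = E_x/2 = 0, [xx,y] = F_x - E_y/2 = 0, [xy,x] = E_y/2 = 0, [xy,y] = G_x/2 = -15/16, [yy,x] = F_y - G_x/2 = 15/16, [yy,y] = G_y/2 = 0
Gamma^x_ij = (G*[ij,x] - F*[ij,y])/(EG - F^2), Gamma^y_ij = (E*[ij,y] - F*[ij,x])/(EG - F^2)

Answer: Gamma_xxx = 0, Gamma_xxy = 0, Gamma_xyy = 15/148, Gamma_yxx = 0, Gamma_yxy = -4/15, Gamma_yyy = 0


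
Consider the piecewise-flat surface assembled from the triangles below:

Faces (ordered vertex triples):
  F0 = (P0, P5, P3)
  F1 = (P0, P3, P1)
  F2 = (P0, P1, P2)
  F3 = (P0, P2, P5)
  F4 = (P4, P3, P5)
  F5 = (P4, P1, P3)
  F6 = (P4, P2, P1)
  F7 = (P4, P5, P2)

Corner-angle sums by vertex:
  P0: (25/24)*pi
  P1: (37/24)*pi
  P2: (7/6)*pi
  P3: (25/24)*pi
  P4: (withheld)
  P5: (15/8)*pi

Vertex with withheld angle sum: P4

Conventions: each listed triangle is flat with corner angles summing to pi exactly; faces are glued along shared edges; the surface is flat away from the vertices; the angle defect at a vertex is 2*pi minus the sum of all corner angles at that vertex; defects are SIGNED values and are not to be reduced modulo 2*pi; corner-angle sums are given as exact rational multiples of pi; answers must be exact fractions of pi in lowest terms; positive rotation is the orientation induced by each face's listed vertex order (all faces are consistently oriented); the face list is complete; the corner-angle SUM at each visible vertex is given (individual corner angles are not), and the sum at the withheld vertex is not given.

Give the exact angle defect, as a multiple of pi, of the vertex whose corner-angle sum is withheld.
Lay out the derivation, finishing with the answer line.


V = 6, E = 12, F = 8; chi = V - E + F = 2
Gauss-Bonnet: total defect = 2*pi*chi = 4*pi; visible defects sum to (10/3)*pi

Answer: defect(P4) = (2/3)*pi


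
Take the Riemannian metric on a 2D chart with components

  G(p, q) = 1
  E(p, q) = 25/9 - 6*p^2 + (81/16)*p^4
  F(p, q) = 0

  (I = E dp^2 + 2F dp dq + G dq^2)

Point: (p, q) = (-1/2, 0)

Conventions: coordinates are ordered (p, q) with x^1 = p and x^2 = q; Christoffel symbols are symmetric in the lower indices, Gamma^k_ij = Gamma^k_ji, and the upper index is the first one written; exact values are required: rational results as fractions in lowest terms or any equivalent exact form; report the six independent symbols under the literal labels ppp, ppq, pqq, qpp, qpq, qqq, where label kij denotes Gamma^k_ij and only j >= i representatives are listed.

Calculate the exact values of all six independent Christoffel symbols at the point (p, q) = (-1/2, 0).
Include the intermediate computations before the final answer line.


E = 3673/2304, F = 0, G = 1 at the point
E_p = 111/32, E_q = 0, F_p = 0, F_q = 0, G_p = 0, G_q = 0
EG - F^2 = 3673/2304;  g^inv = (2304/3673) * [[1, 0], [0, 3673/2304]]
first-kind symbols [ij,l] = (1/2)(d_i g_jl + d_j g_il - d_l g_ij): [pp,p] = E_p/2 = 111/64, [pp,q] = F_p - E_q/2 = 0, [pq,p] = E_q/2 = 0, [pq,q] = G_p/2 = 0, [qq,p] = F_q - G_p/2 = 0, [qq,q] = G_q/2 = 0
Gamma^p_ij = (G*[ij,p] - F*[ij,q])/(EG - F^2), Gamma^q_ij = (E*[ij,q] - F*[ij,p])/(EG - F^2)

Answer: Gamma_ppp = 3996/3673, Gamma_ppq = 0, Gamma_pqq = 0, Gamma_qpp = 0, Gamma_qpq = 0, Gamma_qqq = 0


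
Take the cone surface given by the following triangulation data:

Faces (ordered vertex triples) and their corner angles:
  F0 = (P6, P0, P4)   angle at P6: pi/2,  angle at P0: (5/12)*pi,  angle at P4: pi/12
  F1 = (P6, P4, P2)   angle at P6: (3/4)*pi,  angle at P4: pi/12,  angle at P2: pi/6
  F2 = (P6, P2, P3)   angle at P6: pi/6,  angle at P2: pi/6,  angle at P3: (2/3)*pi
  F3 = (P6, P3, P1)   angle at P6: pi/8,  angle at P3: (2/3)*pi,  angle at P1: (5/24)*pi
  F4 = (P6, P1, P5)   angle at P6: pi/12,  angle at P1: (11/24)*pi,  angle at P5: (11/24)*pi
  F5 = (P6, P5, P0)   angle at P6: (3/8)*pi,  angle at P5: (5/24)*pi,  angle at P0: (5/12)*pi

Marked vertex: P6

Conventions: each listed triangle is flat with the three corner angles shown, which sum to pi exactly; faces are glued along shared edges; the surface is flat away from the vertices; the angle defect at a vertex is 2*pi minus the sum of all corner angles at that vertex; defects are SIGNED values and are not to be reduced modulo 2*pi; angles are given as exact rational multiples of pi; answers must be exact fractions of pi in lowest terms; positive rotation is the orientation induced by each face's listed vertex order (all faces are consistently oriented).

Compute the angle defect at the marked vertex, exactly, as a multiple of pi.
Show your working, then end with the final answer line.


Sum of corner angles at P6: 2*pi
defect = 2*pi - 2*pi

Answer: defect(P6) = 0


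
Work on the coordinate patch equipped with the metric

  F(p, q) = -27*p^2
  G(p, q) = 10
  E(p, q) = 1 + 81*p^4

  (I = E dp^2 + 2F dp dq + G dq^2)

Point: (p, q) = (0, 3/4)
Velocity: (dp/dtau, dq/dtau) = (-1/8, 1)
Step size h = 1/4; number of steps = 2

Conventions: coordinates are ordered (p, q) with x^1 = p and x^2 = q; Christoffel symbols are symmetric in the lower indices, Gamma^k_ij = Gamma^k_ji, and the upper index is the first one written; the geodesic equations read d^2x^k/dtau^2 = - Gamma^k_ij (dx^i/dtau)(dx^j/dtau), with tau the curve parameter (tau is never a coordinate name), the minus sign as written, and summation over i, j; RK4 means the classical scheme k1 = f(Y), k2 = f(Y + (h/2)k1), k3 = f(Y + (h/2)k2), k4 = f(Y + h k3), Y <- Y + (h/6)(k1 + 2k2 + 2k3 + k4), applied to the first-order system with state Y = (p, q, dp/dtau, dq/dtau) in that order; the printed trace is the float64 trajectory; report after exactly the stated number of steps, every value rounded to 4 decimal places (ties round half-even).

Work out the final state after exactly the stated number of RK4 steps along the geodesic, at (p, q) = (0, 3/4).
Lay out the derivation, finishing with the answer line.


f(Y) = (dp/dtau, dq/dtau, -Gamma^p_ij Y'^i Y'^j, -Gamma^q_ij Y'^i Y'^j) with the Gammas evaluated at the stage position; h = 0.250000; intermediate values shown to 6 dp
step 0: p = 0.0000, q = 0.7500, dp/dtau = -0.1250, dq/dtau = 1.0000
step 1:
  k1: at (p, q) = (0.000000, 0.750000), (dp/dtau, dq/dtau) = (-0.125000, 1.000000); Gamma_ppp = 0.000000, Gamma_ppq = 0.000000, Gamma_pqq = 0.000000, Gamma_qpp = 0.000000, Gamma_qpq = 0.000000, Gamma_qqq = 0.000000; k1 = (-0.125000, 1.000000, 0.000000, 0.000000)
  k2: at (p, q) = (-0.015625, 0.875000), (dp/dtau, dq/dtau) = (-0.125000, 1.000000); Gamma_ppp = -0.000062, Gamma_ppq = 0.000000, Gamma_pqq = 0.000000, Gamma_qpp = 0.084375, Gamma_qpq = 0.000000, Gamma_qqq = 0.000000; k2 = (-0.125000, 1.000000, 0.000001, -0.001318)
  k3: at (p, q) = (-0.015625, 0.875000), (dp/dtau, dq/dtau) = (-0.125000, 0.999835); Gamma_ppp = -0.000062, Gamma_ppq = 0.000000, Gamma_pqq = 0.000000, Gamma_qpp = 0.084375, Gamma_qpq = 0.000000, Gamma_qqq = 0.000000; k3 = (-0.125000, 0.999835, 0.000001, -0.001318)
  k4: at (p, q) = (-0.031250, 0.999959), (dp/dtau, dq/dtau) = (-0.125000, 0.999670); Gamma_ppp = -0.000494, Gamma_ppq = 0.000000, Gamma_pqq = 0.000000, Gamma_qpp = 0.168749, Gamma_qpq = 0.000000, Gamma_qqq = 0.000000; k4 = (-0.125000, 0.999670, 0.000008, -0.002637)
  Y <- Y + (h/6)(k1 + 2k2 + 2k3 + k4): p = -0.0312, q = 1.0000, dp/dtau = -0.1250, dq/dtau = 0.9997
step 2:
  k1: at (p, q) = (-0.031250, 0.999973), (dp/dtau, dq/dtau) = (-0.125000, 0.999670); Gamma_ppp = -0.000494, Gamma_ppq = 0.000000, Gamma_pqq = 0.000000, Gamma_qpp = 0.168749, Gamma_qpq = 0.000000, Gamma_qqq = 0.000000; k1 = (-0.125000, 0.999670, 0.000008, -0.002637)
  k2: at (p, q) = (-0.046875, 1.124931), (dp/dtau, dq/dtau) = (-0.124999, 0.999341); Gamma_ppp = -0.001668, Gamma_ppq = 0.000000, Gamma_pqq = 0.000000, Gamma_qpp = 0.253115, Gamma_qpq = 0.000000, Gamma_qqq = 0.000000; k2 = (-0.124999, 0.999341, 0.000026, -0.003955)
  k3: at (p, q) = (-0.046875, 1.124890), (dp/dtau, dq/dtau) = (-0.124996, 0.999176); Gamma_ppp = -0.001668, Gamma_ppq = 0.000000, Gamma_pqq = 0.000000, Gamma_qpp = 0.253114, Gamma_qpq = 0.000000, Gamma_qqq = 0.000000; k3 = (-0.124996, 0.999176, 0.000026, -0.003955)
  k4: at (p, q) = (-0.062499, 1.249767), (dp/dtau, dq/dtau) = (-0.124993, 0.998682); Gamma_ppp = -0.003954, Gamma_ppq = 0.000000, Gamma_pqq = 0.000000, Gamma_qpp = 0.337453, Gamma_qpq = 0.000000, Gamma_qqq = 0.000000; k4 = (-0.124993, 0.998682, 0.000062, -0.005272)
  Y <- Y + (h/6)(k1 + 2k2 + 2k3 + k4): p = -0.0625, q = 1.2498, dp/dtau = -0.1250, dq/dtau = 0.9987

Answer: p = -0.0625, q = 1.2498, dp/dtau = -0.1250, dq/dtau = 0.9987


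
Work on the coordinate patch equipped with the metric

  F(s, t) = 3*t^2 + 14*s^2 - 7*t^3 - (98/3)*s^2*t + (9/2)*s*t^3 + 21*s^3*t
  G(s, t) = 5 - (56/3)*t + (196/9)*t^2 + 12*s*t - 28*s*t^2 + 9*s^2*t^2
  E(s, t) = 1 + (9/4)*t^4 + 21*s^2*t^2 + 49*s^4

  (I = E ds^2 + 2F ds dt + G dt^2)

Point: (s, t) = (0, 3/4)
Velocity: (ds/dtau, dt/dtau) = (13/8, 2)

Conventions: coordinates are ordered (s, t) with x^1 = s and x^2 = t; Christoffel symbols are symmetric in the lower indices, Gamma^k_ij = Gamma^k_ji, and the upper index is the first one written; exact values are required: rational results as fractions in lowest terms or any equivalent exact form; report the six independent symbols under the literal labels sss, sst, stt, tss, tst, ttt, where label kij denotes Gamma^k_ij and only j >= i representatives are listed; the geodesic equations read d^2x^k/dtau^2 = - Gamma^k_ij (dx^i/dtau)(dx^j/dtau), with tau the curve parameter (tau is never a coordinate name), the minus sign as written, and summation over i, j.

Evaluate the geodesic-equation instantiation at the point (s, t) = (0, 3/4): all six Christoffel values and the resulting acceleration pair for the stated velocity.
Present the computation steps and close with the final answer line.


E = 1753/1024, F = -81/64, G = 13/4 at the point
E_s = 0, E_t = 243/64, F_s = 243/128, F_t = -117/16, G_s = -27/4, G_t = 14
EG - F^2 = 4057/1024;  g^inv = (1024/4057) * [[13/4, 81/64], [81/64, 1753/1024]]
first-kind symbols [ij,l] = (1/2)(d_i g_jl + d_j g_il - d_l g_ij): [ss,s] = E_s/2 = 0, [ss,t] = F_s - E_t/2 = 0, [st,s] = E_t/2 = 243/128, [st,t] = G_s/2 = -27/8, [tt,s] = F_t - G_s/2 = -63/16, [tt,t] = G_t/2 = 7
Gamma^s_ij = (G*[ij,s] - F*[ij,t])/(EG - F^2), Gamma^t_ij = (E*[ij,t] - F*[ij,s])/(EG - F^2)
Gamma_sss = 0, Gamma_sst = 1944/4057, Gamma_stt = -4032/4057, Gamma_tss = 0, Gamma_tst = -3456/4057, Gamma_ttt = 7168/4057
d^2s/dtau^2 = -(Gamma_sss*(13/8)^2 + 2*Gamma_sst*(13/8)*(2) + Gamma_stt*(2)^2) = 3492/4057
d^2t/dtau^2 = -(Gamma_tss*(13/8)^2 + 2*Gamma_tst*(13/8)*(2) + Gamma_ttt*(2)^2) = -6208/4057

Answer: Gamma_sss = 0, Gamma_sst = 1944/4057, Gamma_stt = -4032/4057, Gamma_tss = 0, Gamma_tst = -3456/4057, Gamma_ttt = 7168/4057; accelerations (d^2s/dtau^2, d^2t/dtau^2) = (3492/4057, -6208/4057)


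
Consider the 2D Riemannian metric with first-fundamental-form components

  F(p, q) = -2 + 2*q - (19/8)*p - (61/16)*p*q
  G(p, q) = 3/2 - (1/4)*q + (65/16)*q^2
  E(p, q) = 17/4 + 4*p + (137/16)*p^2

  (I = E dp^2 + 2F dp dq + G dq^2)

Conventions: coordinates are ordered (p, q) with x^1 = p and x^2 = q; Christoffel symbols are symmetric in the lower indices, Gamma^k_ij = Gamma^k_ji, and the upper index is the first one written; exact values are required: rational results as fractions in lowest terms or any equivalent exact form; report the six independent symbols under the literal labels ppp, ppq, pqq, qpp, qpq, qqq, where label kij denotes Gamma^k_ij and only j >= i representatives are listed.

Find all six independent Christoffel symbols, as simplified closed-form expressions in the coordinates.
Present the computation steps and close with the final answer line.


E = 17/4 + 4*p + (137/16)*p^2; F = -2 + 2*q - (19/8)*p - (61/16)*p*q; G = 3/2 - (1/4)*q + (65/16)*q^2
Gamma^k_ij = (1/2) g^{kl} (d_i g_jl + d_j g_il - d_l g_ij), with g^inv = (1/(EG-F^2)) [[G, -F], [-F, E]]
first partials: E_p = 4 + (137/8)*p, E_q = 0, F_p = -19/8 - (61/16)*q, F_q = 2 - (61/16)*p, G_p = 0, G_q = -1/4 + (65/8)*q
D = EG - F^2 = 19/8 + (111/16)*q - (7/2)*p + (849/64)*q^2 - (27/4)*p*q + (461/64)*p^2 + (63/2)*p*q^2 - (81/4)*p^2*q + (81/4)*p^2*q^2
expanded: Gamma^p_pp = (G E_p - 2F F_p + F E_q)/(2D), Gamma^p_pq = (G E_q - F G_p)/(2D), Gamma^p_qq = (2G F_q - G G_p - F G_q)/(2D), Gamma^q_pp = (2E F_p - E E_q - F E_p)/(2D), Gamma^q_pq = (E G_p - F E_q)/(2D), Gamma^q_qq = (E G_q - 2F F_q + F G_p)/(2D); substitute and cancel common factors

Answer: Gamma_ppp = (1296*p*q^2 - 1296*p*q + 461*p + 1008*q^2 - 216*q - 112)/(1296*p^2*q^2 - 1296*p^2*q + 461*p^2 + 2016*p*q^2 - 432*p*q - 224*p + 849*q^2 + 444*q + 152), Gamma_ppq = 0, Gamma_pqq = (648*p*q - 385*p + 504*q + 176)/(1296*p^2*q^2 - 1296*p^2*q + 461*p^2 + 2016*p*q^2 - 432*p*q - 224*p + 849*q^2 + 444*q + 152), Gamma_qpp = (-1584*p*q + 792*p - 1293*q - 390)/(1296*p^2*q^2 - 1296*p^2*q + 461*p^2 + 2016*p*q^2 - 432*p*q - 224*p + 849*q^2 + 444*q + 152), Gamma_qpq = 0, Gamma_qqq = (1296*p^2*q - 648*p^2 + 2016*p*q - 216*p + 849*q + 222)/(1296*p^2*q^2 - 1296*p^2*q + 461*p^2 + 2016*p*q^2 - 432*p*q - 224*p + 849*q^2 + 444*q + 152)


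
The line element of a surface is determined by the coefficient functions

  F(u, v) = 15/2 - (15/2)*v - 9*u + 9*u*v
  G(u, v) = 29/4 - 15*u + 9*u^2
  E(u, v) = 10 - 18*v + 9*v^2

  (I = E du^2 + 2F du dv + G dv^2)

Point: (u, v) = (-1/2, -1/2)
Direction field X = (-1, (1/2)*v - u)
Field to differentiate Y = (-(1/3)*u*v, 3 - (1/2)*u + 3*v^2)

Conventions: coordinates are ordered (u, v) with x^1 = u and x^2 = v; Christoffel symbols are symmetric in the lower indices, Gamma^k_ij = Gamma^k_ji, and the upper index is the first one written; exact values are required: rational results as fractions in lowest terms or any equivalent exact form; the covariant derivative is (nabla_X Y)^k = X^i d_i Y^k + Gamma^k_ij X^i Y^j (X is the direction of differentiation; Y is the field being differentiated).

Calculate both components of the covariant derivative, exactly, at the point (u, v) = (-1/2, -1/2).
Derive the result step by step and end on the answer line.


E = 85/4, F = 18, G = 17 at the point
E_u = 0, E_v = -27, F_u = -27/2, F_v = -12, G_u = -24, G_v = 0
EG - F^2 = 149/4;  g^inv = (4/149) * [[17, -18], [-18, 85/4]]
first-kind symbols [ij,l] = (1/2)(d_i g_jl + d_j g_il - d_l g_ij): [uu,u] = E_u/2 = 0, [uu,v] = F_u - E_v/2 = 0, [uv,u] = E_v/2 = -27/2, [uv,v] = G_u/2 = -12, [vv,u] = F_v - G_u/2 = 0, [vv,v] = G_v/2 = 0
Gamma^u_ij = (G*[ij,u] - F*[ij,v])/(EG - F^2), Gamma^v_ij = (E*[ij,v] - F*[ij,u])/(EG - F^2)
Gamma_uuu = 0, Gamma_uuv = -54/149, Gamma_uvv = 0, Gamma_vuu = 0, Gamma_vuv = -48/149, Gamma_vvv = 0
X = (-1, 1/4), Y = (-1/12, 4) at the point

Answer: (nabla_X Y)^u = 397/298, (nabla_X Y)^v = 623/596
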